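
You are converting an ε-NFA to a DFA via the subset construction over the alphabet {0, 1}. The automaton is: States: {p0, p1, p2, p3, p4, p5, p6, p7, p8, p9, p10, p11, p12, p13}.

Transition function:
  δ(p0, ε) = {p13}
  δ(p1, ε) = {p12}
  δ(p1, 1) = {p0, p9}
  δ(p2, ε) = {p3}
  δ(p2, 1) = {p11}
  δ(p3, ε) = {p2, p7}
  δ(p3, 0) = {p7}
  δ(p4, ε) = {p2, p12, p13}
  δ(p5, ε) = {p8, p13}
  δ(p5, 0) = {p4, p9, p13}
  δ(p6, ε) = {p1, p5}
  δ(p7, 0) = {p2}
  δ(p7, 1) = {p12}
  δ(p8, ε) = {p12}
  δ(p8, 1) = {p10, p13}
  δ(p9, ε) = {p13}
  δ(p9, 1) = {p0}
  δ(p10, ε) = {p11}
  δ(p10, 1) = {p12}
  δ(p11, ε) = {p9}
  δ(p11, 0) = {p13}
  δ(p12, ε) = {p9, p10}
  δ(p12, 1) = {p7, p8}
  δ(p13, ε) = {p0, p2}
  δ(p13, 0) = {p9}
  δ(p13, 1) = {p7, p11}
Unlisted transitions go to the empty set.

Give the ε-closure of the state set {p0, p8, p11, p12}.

{p0, p2, p3, p7, p8, p9, p10, p11, p12, p13}

Start with {p0, p8, p11, p12}.
From p0 via ε: add p13.
From p11 via ε: add p9.
From p12 via ε: add p10.
From p13 via ε: add p2.
From p2 via ε: add p3.
From p3 via ε: add p7.
No new states can be added; the closed set is {p0, p2, p3, p7, p8, p9, p10, p11, p12, p13}.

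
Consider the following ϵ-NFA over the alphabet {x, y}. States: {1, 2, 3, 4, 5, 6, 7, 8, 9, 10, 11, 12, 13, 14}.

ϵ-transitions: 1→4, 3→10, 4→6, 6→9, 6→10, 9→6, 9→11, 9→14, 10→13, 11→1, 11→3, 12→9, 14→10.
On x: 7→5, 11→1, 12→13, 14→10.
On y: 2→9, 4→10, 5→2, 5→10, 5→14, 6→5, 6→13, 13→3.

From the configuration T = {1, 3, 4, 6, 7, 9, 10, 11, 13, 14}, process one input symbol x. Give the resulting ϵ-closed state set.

{1, 3, 4, 5, 6, 9, 10, 11, 13, 14}

7 on x → {5}.
11 on x → {1}.
14 on x → {10}.
No x-transition from 1, 3, 4, 6, 9, 10, 13.
Union after reading x: {1, 5, 10}.
Now take the ϵ-closure:
From 1 via ϵ: add 4.
From 10 via ϵ: add 13.
From 4 via ϵ: add 6.
From 6 via ϵ: add 9.
From 9 via ϵ: add 11, 14.
From 11 via ϵ: add 3.
No new states can be added; the closed set is {1, 3, 4, 5, 6, 9, 10, 11, 13, 14}.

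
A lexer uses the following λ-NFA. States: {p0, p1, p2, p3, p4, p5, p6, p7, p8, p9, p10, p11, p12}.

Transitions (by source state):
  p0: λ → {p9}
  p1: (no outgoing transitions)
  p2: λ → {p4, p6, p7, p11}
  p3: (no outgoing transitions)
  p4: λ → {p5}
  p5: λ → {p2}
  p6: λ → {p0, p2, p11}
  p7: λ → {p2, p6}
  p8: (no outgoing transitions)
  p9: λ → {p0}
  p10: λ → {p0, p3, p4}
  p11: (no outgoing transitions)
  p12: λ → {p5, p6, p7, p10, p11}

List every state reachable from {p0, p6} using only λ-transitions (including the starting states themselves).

{p0, p2, p4, p5, p6, p7, p9, p11}

Start with {p0, p6}.
From p0 via λ: add p9.
From p6 via λ: add p2, p11.
From p2 via λ: add p4, p7.
From p4 via λ: add p5.
No new states can be added; the closed set is {p0, p2, p4, p5, p6, p7, p9, p11}.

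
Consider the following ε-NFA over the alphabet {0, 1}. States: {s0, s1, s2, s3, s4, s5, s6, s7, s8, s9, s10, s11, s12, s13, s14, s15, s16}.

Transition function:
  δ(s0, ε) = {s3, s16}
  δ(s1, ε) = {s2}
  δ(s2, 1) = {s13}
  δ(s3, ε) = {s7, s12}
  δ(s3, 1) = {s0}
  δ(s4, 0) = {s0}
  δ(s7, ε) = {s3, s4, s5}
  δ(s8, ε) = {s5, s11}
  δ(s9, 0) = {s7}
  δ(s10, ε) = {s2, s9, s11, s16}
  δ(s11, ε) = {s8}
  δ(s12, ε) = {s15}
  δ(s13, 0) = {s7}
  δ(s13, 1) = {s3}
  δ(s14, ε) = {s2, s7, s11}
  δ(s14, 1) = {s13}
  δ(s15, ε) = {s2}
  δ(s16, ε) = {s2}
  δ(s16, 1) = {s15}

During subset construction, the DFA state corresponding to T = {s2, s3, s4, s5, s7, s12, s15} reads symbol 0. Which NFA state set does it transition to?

{s0, s2, s3, s4, s5, s7, s12, s15, s16}

s4 on 0 → {s0}.
No 0-transition from s2, s3, s5, s7, s12, s15.
Union after reading 0: {s0}.
Now take the ε-closure:
From s0 via ε: add s3, s16.
From s3 via ε: add s7, s12.
From s16 via ε: add s2.
From s7 via ε: add s4, s5.
From s12 via ε: add s15.
No new states can be added; the closed set is {s0, s2, s3, s4, s5, s7, s12, s15, s16}.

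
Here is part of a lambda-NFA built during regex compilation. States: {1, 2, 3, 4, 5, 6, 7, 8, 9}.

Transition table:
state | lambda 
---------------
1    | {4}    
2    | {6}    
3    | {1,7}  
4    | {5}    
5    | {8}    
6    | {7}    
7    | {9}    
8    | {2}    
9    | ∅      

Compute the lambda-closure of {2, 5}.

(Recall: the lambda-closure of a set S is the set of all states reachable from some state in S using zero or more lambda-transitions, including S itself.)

Start with {2, 5}.
From 2 via lambda: add 6.
From 5 via lambda: add 8.
From 6 via lambda: add 7.
From 7 via lambda: add 9.
No new states can be added; the closed set is {2, 5, 6, 7, 8, 9}.

{2, 5, 6, 7, 8, 9}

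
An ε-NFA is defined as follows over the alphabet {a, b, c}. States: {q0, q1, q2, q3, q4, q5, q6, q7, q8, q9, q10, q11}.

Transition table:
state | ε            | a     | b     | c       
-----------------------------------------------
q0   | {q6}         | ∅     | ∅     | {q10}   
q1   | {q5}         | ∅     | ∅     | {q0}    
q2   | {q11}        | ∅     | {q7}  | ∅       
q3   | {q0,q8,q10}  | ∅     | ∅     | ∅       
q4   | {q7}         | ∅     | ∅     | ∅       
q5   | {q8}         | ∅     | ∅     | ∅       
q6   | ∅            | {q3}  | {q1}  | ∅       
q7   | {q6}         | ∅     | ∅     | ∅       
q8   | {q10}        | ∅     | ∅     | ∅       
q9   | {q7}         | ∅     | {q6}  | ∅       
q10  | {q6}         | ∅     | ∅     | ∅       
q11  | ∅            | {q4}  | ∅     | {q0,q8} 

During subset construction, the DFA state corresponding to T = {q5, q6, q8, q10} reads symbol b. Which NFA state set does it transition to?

{q1, q5, q6, q8, q10}

q6 on b → {q1}.
No b-transition from q5, q8, q10.
Union after reading b: {q1}.
Now take the ε-closure:
From q1 via ε: add q5.
From q5 via ε: add q8.
From q8 via ε: add q10.
From q10 via ε: add q6.
No new states can be added; the closed set is {q1, q5, q6, q8, q10}.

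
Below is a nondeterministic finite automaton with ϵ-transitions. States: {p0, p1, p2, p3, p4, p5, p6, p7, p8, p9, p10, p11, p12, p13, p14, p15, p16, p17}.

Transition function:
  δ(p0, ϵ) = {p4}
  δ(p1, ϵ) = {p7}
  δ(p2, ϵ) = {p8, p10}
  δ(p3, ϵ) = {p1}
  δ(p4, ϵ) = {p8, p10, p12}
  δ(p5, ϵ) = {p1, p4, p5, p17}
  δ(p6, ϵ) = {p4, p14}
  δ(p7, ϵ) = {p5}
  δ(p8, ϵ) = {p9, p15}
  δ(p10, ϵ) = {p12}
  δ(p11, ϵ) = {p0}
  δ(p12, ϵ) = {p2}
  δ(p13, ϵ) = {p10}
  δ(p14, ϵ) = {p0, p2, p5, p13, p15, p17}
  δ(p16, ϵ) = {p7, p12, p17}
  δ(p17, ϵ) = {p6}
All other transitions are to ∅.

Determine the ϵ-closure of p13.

{p2, p8, p9, p10, p12, p13, p15}

Start with {p13}.
From p13 via ϵ: add p10.
From p10 via ϵ: add p12.
From p12 via ϵ: add p2.
From p2 via ϵ: add p8.
From p8 via ϵ: add p9, p15.
No new states can be added; the closed set is {p2, p8, p9, p10, p12, p13, p15}.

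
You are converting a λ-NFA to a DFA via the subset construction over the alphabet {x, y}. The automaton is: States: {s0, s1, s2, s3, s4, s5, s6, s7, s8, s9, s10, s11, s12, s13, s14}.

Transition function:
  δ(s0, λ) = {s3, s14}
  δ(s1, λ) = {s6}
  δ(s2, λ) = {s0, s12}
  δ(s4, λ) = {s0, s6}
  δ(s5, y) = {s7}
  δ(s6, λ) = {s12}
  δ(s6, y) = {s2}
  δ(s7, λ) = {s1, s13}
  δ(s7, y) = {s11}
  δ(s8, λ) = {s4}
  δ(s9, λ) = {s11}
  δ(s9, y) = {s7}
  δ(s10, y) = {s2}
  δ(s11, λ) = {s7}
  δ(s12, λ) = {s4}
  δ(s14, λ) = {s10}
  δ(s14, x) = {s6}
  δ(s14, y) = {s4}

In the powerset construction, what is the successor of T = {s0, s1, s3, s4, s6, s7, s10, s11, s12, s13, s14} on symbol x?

s14 on x → {s6}.
No x-transition from s0, s1, s3, s4, s6, s7, s10, s11, s12, s13.
Union after reading x: {s6}.
Now take the λ-closure:
From s6 via λ: add s12.
From s12 via λ: add s4.
From s4 via λ: add s0.
From s0 via λ: add s3, s14.
From s14 via λ: add s10.
No new states can be added; the closed set is {s0, s3, s4, s6, s10, s12, s14}.

{s0, s3, s4, s6, s10, s12, s14}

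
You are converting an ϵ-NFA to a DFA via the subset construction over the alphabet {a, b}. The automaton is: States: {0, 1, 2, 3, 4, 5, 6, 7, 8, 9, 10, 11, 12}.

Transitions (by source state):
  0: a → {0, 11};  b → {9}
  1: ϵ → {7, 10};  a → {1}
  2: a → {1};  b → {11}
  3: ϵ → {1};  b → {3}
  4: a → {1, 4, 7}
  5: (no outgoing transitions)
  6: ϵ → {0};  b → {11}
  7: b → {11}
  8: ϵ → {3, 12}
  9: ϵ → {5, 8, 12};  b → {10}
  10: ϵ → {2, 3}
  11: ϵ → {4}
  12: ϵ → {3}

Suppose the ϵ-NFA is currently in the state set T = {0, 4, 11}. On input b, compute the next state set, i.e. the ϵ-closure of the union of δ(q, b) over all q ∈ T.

{1, 2, 3, 5, 7, 8, 9, 10, 12}

0 on b → {9}.
No b-transition from 4, 11.
Union after reading b: {9}.
Now take the ϵ-closure:
From 9 via ϵ: add 5, 8, 12.
From 8 via ϵ: add 3.
From 3 via ϵ: add 1.
From 1 via ϵ: add 7, 10.
From 10 via ϵ: add 2.
No new states can be added; the closed set is {1, 2, 3, 5, 7, 8, 9, 10, 12}.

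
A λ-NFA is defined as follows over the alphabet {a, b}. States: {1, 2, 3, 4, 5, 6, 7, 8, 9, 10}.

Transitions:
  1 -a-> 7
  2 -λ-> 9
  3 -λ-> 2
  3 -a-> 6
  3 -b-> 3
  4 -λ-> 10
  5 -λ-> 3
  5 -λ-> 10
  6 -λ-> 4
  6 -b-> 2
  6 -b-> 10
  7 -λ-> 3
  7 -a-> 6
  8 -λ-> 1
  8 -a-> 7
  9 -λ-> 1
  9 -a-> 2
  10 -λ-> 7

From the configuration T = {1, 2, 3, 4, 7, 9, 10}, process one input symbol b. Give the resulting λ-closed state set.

3 on b → {3}.
No b-transition from 1, 2, 4, 7, 9, 10.
Union after reading b: {3}.
Now take the λ-closure:
From 3 via λ: add 2.
From 2 via λ: add 9.
From 9 via λ: add 1.
No new states can be added; the closed set is {1, 2, 3, 9}.

{1, 2, 3, 9}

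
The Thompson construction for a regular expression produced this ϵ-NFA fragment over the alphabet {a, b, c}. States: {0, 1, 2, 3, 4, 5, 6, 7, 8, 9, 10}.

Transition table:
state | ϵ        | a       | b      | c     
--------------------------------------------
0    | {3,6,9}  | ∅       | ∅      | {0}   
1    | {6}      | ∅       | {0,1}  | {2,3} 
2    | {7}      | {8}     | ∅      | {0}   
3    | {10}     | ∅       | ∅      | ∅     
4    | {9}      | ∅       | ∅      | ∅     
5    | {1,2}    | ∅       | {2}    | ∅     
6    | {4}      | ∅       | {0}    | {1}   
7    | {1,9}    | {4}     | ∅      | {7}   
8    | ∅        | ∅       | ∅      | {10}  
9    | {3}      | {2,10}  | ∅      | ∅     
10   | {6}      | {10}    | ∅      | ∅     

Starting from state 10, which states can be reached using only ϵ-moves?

{3, 4, 6, 9, 10}

Start with {10}.
From 10 via ϵ: add 6.
From 6 via ϵ: add 4.
From 4 via ϵ: add 9.
From 9 via ϵ: add 3.
No new states can be added; the closed set is {3, 4, 6, 9, 10}.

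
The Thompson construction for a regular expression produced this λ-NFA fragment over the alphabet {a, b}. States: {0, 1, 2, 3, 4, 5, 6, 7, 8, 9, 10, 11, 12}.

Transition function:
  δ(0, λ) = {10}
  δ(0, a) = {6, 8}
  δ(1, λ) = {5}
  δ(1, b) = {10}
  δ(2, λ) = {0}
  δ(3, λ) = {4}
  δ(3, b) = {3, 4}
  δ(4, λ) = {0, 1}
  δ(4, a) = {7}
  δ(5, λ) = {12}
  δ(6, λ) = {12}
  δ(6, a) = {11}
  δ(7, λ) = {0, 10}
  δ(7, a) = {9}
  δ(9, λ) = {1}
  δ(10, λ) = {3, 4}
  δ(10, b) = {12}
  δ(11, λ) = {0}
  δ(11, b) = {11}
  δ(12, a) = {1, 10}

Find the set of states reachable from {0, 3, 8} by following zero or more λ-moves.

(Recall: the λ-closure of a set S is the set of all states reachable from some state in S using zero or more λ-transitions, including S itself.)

Start with {0, 3, 8}.
From 0 via λ: add 10.
From 3 via λ: add 4.
From 4 via λ: add 1.
From 1 via λ: add 5.
From 5 via λ: add 12.
No new states can be added; the closed set is {0, 1, 3, 4, 5, 8, 10, 12}.

{0, 1, 3, 4, 5, 8, 10, 12}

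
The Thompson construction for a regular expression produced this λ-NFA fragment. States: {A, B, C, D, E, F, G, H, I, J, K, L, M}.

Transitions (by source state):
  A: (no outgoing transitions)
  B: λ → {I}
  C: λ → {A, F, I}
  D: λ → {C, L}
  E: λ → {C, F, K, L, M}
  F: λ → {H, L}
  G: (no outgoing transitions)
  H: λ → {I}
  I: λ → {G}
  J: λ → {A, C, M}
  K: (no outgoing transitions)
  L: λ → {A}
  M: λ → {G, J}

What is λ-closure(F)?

{A, F, G, H, I, L}

Start with {F}.
From F via λ: add H, L.
From H via λ: add I.
From L via λ: add A.
From I via λ: add G.
No new states can be added; the closed set is {A, F, G, H, I, L}.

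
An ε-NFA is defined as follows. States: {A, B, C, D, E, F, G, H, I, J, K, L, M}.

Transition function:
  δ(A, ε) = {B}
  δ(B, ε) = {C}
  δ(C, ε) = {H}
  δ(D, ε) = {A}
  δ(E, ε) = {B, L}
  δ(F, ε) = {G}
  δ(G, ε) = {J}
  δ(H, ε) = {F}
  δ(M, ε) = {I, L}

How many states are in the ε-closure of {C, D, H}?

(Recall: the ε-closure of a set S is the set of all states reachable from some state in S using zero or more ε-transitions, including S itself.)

8

Start with {C, D, H}.
From D via ε: add A.
From H via ε: add F.
From A via ε: add B.
From F via ε: add G.
From G via ε: add J.
ε-closure = {A, B, C, D, F, G, H, J}, which has 8 states.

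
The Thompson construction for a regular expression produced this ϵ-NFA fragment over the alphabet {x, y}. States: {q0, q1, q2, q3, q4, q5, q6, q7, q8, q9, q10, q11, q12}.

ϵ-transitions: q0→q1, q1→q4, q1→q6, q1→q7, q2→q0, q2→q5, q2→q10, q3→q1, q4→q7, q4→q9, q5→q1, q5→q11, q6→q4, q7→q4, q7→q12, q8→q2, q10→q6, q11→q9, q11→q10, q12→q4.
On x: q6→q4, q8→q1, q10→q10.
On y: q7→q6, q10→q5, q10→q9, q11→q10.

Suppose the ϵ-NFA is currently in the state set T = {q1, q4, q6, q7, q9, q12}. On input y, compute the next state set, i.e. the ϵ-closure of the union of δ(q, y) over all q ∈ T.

{q4, q6, q7, q9, q12}

q7 on y → {q6}.
No y-transition from q1, q4, q6, q9, q12.
Union after reading y: {q6}.
Now take the ϵ-closure:
From q6 via ϵ: add q4.
From q4 via ϵ: add q7, q9.
From q7 via ϵ: add q12.
No new states can be added; the closed set is {q4, q6, q7, q9, q12}.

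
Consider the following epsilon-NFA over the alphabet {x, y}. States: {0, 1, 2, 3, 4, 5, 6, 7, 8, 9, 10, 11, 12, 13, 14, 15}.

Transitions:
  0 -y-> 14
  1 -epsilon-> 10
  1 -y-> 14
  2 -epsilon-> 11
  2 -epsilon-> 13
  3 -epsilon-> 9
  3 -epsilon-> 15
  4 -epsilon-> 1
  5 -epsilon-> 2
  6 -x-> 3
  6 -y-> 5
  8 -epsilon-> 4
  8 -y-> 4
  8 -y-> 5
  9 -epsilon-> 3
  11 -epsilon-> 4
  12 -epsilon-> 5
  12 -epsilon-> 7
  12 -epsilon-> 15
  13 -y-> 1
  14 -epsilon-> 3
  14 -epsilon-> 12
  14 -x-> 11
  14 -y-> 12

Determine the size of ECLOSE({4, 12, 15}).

10

Start with {4, 12, 15}.
From 4 via epsilon: add 1.
From 12 via epsilon: add 5, 7.
From 1 via epsilon: add 10.
From 5 via epsilon: add 2.
From 2 via epsilon: add 11, 13.
epsilon-closure = {1, 2, 4, 5, 7, 10, 11, 12, 13, 15}, which has 10 states.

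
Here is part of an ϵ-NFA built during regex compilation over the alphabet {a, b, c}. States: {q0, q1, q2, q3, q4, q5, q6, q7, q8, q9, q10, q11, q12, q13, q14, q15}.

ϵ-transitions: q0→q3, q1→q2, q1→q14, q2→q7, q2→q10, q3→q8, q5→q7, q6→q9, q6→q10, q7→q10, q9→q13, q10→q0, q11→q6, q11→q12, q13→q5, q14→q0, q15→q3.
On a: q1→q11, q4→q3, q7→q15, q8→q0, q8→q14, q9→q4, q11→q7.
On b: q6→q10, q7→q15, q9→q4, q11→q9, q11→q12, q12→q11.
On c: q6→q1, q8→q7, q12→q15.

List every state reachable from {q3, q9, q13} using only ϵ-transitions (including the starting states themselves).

Start with {q3, q9, q13}.
From q3 via ϵ: add q8.
From q13 via ϵ: add q5.
From q5 via ϵ: add q7.
From q7 via ϵ: add q10.
From q10 via ϵ: add q0.
No new states can be added; the closed set is {q0, q3, q5, q7, q8, q9, q10, q13}.

{q0, q3, q5, q7, q8, q9, q10, q13}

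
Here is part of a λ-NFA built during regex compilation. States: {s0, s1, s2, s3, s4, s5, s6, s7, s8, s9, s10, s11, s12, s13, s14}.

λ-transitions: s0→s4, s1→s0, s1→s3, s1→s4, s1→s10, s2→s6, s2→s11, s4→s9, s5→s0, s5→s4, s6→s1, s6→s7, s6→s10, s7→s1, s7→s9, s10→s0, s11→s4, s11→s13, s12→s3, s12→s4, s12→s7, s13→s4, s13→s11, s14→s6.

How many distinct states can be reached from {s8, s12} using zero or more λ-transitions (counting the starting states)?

9

Start with {s8, s12}.
From s12 via λ: add s3, s4, s7.
From s4 via λ: add s9.
From s7 via λ: add s1.
From s1 via λ: add s0, s10.
λ-closure = {s0, s1, s3, s4, s7, s8, s9, s10, s12}, which has 9 states.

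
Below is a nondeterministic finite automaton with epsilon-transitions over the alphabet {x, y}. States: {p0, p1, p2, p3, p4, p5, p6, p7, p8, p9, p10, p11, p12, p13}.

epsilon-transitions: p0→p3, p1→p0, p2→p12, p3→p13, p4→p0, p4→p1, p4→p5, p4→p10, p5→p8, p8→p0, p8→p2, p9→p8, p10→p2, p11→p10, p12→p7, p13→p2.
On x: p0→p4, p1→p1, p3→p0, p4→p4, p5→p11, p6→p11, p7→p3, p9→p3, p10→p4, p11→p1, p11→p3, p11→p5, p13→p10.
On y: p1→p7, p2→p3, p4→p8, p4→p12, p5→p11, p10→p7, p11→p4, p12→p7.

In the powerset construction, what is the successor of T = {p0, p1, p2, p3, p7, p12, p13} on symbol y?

{p2, p3, p7, p12, p13}

p1 on y → {p7}.
p2 on y → {p3}.
p12 on y → {p7}.
No y-transition from p0, p3, p7, p13.
Union after reading y: {p3, p7}.
Now take the epsilon-closure:
From p3 via epsilon: add p13.
From p13 via epsilon: add p2.
From p2 via epsilon: add p12.
No new states can be added; the closed set is {p2, p3, p7, p12, p13}.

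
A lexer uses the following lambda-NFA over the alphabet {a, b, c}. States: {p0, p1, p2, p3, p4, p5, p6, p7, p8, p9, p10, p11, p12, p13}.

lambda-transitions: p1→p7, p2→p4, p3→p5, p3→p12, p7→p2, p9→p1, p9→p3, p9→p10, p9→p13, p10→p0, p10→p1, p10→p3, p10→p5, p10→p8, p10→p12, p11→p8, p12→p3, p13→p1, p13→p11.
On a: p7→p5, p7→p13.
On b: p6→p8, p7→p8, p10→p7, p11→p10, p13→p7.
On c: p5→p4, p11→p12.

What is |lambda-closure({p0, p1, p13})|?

8

Start with {p0, p1, p13}.
From p1 via lambda: add p7.
From p13 via lambda: add p11.
From p7 via lambda: add p2.
From p11 via lambda: add p8.
From p2 via lambda: add p4.
lambda-closure = {p0, p1, p2, p4, p7, p8, p11, p13}, which has 8 states.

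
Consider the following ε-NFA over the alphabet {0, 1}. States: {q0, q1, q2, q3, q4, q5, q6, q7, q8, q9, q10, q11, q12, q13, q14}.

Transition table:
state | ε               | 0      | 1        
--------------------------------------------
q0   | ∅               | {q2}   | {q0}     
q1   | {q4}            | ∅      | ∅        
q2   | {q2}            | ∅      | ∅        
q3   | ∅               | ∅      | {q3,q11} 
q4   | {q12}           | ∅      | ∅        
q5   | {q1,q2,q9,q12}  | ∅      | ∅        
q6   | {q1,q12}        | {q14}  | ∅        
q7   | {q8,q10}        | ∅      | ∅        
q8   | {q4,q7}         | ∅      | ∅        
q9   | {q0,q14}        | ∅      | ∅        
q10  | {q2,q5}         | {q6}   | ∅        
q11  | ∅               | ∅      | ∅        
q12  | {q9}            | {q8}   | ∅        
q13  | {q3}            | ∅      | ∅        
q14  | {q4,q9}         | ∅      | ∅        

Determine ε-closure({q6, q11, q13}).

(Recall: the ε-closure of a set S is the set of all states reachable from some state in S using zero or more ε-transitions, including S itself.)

Start with {q6, q11, q13}.
From q6 via ε: add q1, q12.
From q13 via ε: add q3.
From q1 via ε: add q4.
From q12 via ε: add q9.
From q9 via ε: add q0, q14.
No new states can be added; the closed set is {q0, q1, q3, q4, q6, q9, q11, q12, q13, q14}.

{q0, q1, q3, q4, q6, q9, q11, q12, q13, q14}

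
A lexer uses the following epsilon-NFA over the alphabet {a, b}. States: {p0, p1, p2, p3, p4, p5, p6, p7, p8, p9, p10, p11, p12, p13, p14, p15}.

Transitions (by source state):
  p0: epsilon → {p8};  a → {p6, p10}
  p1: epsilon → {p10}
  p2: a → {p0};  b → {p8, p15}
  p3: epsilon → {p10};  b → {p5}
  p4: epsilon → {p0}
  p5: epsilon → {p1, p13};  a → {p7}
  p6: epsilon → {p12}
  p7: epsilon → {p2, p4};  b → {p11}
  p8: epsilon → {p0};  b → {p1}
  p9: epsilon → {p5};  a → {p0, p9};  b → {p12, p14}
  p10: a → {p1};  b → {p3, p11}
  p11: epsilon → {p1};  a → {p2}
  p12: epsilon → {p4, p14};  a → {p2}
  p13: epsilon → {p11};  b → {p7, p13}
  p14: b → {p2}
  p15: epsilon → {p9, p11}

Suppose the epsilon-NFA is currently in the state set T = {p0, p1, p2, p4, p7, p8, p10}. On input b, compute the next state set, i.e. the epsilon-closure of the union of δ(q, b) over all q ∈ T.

p2 on b → {p8, p15}.
p7 on b → {p11}.
p8 on b → {p1}.
p10 on b → {p3, p11}.
No b-transition from p0, p1, p4.
Union after reading b: {p1, p3, p8, p11, p15}.
Now take the epsilon-closure:
From p1 via epsilon: add p10.
From p8 via epsilon: add p0.
From p15 via epsilon: add p9.
From p9 via epsilon: add p5.
From p5 via epsilon: add p13.
No new states can be added; the closed set is {p0, p1, p3, p5, p8, p9, p10, p11, p13, p15}.

{p0, p1, p3, p5, p8, p9, p10, p11, p13, p15}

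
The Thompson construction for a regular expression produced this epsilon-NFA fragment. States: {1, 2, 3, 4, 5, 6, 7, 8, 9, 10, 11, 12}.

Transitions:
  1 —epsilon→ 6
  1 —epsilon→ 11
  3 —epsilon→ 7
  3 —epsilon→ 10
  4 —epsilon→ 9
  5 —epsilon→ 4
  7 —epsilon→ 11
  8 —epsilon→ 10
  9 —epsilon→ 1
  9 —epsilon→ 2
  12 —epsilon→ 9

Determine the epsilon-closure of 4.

Start with {4}.
From 4 via epsilon: add 9.
From 9 via epsilon: add 1, 2.
From 1 via epsilon: add 6, 11.
No new states can be added; the closed set is {1, 2, 4, 6, 9, 11}.

{1, 2, 4, 6, 9, 11}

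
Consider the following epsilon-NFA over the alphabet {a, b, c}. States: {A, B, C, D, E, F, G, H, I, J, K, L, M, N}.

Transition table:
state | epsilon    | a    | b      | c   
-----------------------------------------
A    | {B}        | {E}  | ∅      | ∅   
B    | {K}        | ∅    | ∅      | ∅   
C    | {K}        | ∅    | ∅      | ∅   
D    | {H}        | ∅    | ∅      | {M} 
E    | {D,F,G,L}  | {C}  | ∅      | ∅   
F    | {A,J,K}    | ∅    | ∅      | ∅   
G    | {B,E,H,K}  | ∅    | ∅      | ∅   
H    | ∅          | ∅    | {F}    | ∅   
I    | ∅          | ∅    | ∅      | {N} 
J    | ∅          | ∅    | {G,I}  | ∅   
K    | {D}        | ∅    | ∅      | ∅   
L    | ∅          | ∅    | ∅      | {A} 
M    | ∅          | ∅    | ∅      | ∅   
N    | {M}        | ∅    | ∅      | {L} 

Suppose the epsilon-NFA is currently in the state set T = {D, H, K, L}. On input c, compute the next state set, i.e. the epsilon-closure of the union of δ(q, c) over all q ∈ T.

{A, B, D, H, K, M}

D on c → {M}.
L on c → {A}.
No c-transition from H, K.
Union after reading c: {A, M}.
Now take the epsilon-closure:
From A via epsilon: add B.
From B via epsilon: add K.
From K via epsilon: add D.
From D via epsilon: add H.
No new states can be added; the closed set is {A, B, D, H, K, M}.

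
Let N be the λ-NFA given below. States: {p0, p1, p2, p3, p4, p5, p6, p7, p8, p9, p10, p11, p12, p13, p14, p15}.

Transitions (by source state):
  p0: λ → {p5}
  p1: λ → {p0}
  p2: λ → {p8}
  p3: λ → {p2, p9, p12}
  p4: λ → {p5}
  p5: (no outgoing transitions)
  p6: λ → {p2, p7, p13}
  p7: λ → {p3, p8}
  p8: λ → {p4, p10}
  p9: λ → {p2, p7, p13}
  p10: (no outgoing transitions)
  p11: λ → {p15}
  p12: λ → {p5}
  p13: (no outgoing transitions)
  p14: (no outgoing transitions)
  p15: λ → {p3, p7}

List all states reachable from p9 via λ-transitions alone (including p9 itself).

Start with {p9}.
From p9 via λ: add p2, p7, p13.
From p2 via λ: add p8.
From p7 via λ: add p3.
From p3 via λ: add p12.
From p8 via λ: add p4, p10.
From p4 via λ: add p5.
No new states can be added; the closed set is {p2, p3, p4, p5, p7, p8, p9, p10, p12, p13}.

{p2, p3, p4, p5, p7, p8, p9, p10, p12, p13}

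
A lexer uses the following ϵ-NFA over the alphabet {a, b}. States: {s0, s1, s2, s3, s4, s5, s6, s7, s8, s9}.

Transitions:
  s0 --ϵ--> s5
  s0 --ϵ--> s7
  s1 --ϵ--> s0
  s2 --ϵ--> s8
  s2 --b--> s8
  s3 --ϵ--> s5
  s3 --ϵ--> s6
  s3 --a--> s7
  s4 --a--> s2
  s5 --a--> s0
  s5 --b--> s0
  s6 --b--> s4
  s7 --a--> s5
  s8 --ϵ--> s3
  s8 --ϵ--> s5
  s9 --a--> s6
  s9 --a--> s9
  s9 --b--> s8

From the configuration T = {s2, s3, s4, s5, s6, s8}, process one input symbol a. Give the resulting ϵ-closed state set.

{s0, s2, s3, s5, s6, s7, s8}

s3 on a → {s7}.
s4 on a → {s2}.
s5 on a → {s0}.
No a-transition from s2, s6, s8.
Union after reading a: {s0, s2, s7}.
Now take the ϵ-closure:
From s0 via ϵ: add s5.
From s2 via ϵ: add s8.
From s8 via ϵ: add s3.
From s3 via ϵ: add s6.
No new states can be added; the closed set is {s0, s2, s3, s5, s6, s7, s8}.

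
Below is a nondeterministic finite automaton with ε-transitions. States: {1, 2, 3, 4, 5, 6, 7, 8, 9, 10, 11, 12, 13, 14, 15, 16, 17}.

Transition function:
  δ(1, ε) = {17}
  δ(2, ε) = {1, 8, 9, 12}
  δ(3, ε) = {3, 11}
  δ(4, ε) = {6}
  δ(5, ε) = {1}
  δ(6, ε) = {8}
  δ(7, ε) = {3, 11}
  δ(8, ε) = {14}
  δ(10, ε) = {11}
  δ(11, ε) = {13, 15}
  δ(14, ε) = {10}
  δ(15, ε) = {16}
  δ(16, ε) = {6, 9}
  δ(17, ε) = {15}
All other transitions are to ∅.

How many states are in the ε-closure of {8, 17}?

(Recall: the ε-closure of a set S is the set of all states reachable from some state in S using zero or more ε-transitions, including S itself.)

10

Start with {8, 17}.
From 8 via ε: add 14.
From 17 via ε: add 15.
From 14 via ε: add 10.
From 15 via ε: add 16.
From 10 via ε: add 11.
From 16 via ε: add 6, 9.
From 11 via ε: add 13.
ε-closure = {6, 8, 9, 10, 11, 13, 14, 15, 16, 17}, which has 10 states.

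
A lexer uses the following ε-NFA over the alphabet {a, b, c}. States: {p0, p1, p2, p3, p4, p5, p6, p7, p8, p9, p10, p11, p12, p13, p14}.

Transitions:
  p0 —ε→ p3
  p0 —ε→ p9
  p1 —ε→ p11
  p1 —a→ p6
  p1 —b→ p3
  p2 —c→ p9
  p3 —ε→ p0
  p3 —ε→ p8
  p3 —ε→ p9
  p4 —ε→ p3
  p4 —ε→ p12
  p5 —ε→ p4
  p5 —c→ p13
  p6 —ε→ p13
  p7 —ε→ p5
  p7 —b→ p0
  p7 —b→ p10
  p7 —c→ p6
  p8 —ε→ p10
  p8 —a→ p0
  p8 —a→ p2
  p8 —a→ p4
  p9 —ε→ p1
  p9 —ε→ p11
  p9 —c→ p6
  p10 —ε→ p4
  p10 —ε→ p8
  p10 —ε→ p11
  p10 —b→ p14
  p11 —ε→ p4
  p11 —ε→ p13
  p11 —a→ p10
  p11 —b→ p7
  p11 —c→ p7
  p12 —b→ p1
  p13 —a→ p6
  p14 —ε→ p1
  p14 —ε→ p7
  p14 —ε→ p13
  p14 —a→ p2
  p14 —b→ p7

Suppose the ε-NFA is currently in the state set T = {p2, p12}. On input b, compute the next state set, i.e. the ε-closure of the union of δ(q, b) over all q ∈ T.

p12 on b → {p1}.
No b-transition from p2.
Union after reading b: {p1}.
Now take the ε-closure:
From p1 via ε: add p11.
From p11 via ε: add p4, p13.
From p4 via ε: add p3, p12.
From p3 via ε: add p0, p8, p9.
From p8 via ε: add p10.
No new states can be added; the closed set is {p0, p1, p3, p4, p8, p9, p10, p11, p12, p13}.

{p0, p1, p3, p4, p8, p9, p10, p11, p12, p13}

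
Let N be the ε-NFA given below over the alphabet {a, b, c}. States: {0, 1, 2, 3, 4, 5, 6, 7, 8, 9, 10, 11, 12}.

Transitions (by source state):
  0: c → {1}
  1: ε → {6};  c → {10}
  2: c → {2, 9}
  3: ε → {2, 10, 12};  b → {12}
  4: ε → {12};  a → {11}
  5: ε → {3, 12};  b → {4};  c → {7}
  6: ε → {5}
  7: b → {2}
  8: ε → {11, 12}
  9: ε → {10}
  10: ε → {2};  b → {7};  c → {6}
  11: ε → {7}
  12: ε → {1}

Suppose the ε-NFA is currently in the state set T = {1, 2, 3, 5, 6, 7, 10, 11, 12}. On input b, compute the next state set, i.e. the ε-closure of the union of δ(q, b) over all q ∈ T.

{1, 2, 3, 4, 5, 6, 7, 10, 12}

3 on b → {12}.
5 on b → {4}.
7 on b → {2}.
10 on b → {7}.
No b-transition from 1, 2, 6, 11, 12.
Union after reading b: {2, 4, 7, 12}.
Now take the ε-closure:
From 12 via ε: add 1.
From 1 via ε: add 6.
From 6 via ε: add 5.
From 5 via ε: add 3.
From 3 via ε: add 10.
No new states can be added; the closed set is {1, 2, 3, 4, 5, 6, 7, 10, 12}.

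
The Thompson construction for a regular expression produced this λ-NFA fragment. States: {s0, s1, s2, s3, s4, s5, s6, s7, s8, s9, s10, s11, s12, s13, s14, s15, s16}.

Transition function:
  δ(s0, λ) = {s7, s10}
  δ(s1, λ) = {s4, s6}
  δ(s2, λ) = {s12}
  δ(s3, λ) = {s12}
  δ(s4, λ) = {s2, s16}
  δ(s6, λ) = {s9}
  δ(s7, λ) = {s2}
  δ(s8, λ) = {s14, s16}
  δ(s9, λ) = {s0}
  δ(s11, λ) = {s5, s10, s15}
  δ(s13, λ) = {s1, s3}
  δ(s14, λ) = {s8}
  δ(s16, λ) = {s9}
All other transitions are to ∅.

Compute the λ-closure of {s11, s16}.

Start with {s11, s16}.
From s11 via λ: add s5, s10, s15.
From s16 via λ: add s9.
From s9 via λ: add s0.
From s0 via λ: add s7.
From s7 via λ: add s2.
From s2 via λ: add s12.
No new states can be added; the closed set is {s0, s2, s5, s7, s9, s10, s11, s12, s15, s16}.

{s0, s2, s5, s7, s9, s10, s11, s12, s15, s16}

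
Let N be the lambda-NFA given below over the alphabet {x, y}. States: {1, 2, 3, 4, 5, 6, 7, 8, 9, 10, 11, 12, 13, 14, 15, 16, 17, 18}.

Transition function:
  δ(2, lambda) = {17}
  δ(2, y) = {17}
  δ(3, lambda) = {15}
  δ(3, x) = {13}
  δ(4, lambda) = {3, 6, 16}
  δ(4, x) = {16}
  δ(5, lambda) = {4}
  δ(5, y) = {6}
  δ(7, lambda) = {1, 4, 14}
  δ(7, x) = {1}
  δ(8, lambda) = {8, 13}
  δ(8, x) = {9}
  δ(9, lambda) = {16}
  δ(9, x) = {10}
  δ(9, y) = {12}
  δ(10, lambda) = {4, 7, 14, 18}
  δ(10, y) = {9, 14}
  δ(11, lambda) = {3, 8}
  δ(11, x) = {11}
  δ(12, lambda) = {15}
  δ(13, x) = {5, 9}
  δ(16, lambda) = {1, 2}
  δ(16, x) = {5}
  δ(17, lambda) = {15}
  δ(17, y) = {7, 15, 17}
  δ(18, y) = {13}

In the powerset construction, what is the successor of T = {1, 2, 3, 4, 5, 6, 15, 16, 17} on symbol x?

3 on x → {13}.
4 on x → {16}.
16 on x → {5}.
No x-transition from 1, 2, 5, 6, 15, 17.
Union after reading x: {5, 13, 16}.
Now take the lambda-closure:
From 5 via lambda: add 4.
From 16 via lambda: add 1, 2.
From 2 via lambda: add 17.
From 4 via lambda: add 3, 6.
From 3 via lambda: add 15.
No new states can be added; the closed set is {1, 2, 3, 4, 5, 6, 13, 15, 16, 17}.

{1, 2, 3, 4, 5, 6, 13, 15, 16, 17}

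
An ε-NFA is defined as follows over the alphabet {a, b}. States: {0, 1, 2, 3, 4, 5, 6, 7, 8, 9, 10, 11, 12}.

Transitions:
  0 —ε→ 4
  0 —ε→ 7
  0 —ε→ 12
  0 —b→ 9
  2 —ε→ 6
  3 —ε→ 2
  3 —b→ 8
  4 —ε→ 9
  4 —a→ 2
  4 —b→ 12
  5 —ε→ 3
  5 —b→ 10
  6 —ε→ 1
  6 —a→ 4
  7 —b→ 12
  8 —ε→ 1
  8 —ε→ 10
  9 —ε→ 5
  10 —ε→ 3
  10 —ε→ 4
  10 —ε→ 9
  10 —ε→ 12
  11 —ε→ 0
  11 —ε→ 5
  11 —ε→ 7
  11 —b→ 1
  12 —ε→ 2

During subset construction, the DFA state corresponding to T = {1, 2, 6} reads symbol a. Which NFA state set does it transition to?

{1, 2, 3, 4, 5, 6, 9}

6 on a → {4}.
No a-transition from 1, 2.
Union after reading a: {4}.
Now take the ε-closure:
From 4 via ε: add 9.
From 9 via ε: add 5.
From 5 via ε: add 3.
From 3 via ε: add 2.
From 2 via ε: add 6.
From 6 via ε: add 1.
No new states can be added; the closed set is {1, 2, 3, 4, 5, 6, 9}.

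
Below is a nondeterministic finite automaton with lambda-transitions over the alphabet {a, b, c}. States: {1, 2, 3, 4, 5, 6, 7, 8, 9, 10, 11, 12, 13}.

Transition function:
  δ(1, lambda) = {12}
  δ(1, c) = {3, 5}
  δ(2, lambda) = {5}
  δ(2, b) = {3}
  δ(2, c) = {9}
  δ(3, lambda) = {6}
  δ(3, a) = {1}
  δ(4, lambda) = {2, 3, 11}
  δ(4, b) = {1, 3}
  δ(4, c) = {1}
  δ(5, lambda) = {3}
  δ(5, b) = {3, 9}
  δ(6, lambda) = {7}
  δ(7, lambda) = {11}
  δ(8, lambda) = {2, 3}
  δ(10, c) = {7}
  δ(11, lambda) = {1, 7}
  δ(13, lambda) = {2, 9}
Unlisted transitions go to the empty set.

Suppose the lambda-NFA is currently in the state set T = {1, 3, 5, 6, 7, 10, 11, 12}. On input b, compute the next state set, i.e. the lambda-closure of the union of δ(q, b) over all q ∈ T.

{1, 3, 6, 7, 9, 11, 12}

5 on b → {3, 9}.
No b-transition from 1, 3, 6, 7, 10, 11, 12.
Union after reading b: {3, 9}.
Now take the lambda-closure:
From 3 via lambda: add 6.
From 6 via lambda: add 7.
From 7 via lambda: add 11.
From 11 via lambda: add 1.
From 1 via lambda: add 12.
No new states can be added; the closed set is {1, 3, 6, 7, 9, 11, 12}.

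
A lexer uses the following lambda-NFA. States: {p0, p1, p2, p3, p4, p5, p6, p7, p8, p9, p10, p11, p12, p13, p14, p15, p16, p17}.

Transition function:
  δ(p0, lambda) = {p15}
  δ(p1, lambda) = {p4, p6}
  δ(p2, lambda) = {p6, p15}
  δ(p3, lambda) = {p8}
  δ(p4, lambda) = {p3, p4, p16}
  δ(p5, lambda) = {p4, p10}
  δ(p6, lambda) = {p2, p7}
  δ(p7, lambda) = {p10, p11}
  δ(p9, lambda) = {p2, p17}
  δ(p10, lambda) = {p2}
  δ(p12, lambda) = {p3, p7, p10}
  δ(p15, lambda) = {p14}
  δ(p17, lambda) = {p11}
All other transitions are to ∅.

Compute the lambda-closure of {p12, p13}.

{p2, p3, p6, p7, p8, p10, p11, p12, p13, p14, p15}

Start with {p12, p13}.
From p12 via lambda: add p3, p7, p10.
From p3 via lambda: add p8.
From p7 via lambda: add p11.
From p10 via lambda: add p2.
From p2 via lambda: add p6, p15.
From p15 via lambda: add p14.
No new states can be added; the closed set is {p2, p3, p6, p7, p8, p10, p11, p12, p13, p14, p15}.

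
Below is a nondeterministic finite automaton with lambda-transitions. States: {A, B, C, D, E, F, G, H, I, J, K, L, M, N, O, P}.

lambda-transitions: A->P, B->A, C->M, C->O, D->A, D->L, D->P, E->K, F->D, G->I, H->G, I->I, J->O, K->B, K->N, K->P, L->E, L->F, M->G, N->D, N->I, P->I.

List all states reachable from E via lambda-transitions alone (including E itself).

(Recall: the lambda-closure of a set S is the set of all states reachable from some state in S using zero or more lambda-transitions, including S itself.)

Start with {E}.
From E via lambda: add K.
From K via lambda: add B, N, P.
From B via lambda: add A.
From N via lambda: add D, I.
From D via lambda: add L.
From L via lambda: add F.
No new states can be added; the closed set is {A, B, D, E, F, I, K, L, N, P}.

{A, B, D, E, F, I, K, L, N, P}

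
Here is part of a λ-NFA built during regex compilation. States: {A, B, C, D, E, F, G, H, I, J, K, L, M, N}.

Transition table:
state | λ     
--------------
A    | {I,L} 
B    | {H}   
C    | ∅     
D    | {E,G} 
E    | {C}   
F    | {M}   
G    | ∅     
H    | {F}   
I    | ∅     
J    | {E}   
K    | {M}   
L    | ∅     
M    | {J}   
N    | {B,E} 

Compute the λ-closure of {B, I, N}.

{B, C, E, F, H, I, J, M, N}

Start with {B, I, N}.
From B via λ: add H.
From N via λ: add E.
From E via λ: add C.
From H via λ: add F.
From F via λ: add M.
From M via λ: add J.
No new states can be added; the closed set is {B, C, E, F, H, I, J, M, N}.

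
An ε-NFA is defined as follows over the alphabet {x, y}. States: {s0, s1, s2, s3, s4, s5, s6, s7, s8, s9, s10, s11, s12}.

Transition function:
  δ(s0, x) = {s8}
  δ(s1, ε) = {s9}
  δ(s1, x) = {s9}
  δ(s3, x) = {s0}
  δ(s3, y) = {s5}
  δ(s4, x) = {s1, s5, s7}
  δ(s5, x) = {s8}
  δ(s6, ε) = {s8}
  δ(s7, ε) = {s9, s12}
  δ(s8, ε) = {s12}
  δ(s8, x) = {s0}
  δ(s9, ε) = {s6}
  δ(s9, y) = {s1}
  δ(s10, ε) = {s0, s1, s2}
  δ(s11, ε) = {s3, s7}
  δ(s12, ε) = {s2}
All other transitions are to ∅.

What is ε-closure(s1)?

{s1, s2, s6, s8, s9, s12}

Start with {s1}.
From s1 via ε: add s9.
From s9 via ε: add s6.
From s6 via ε: add s8.
From s8 via ε: add s12.
From s12 via ε: add s2.
No new states can be added; the closed set is {s1, s2, s6, s8, s9, s12}.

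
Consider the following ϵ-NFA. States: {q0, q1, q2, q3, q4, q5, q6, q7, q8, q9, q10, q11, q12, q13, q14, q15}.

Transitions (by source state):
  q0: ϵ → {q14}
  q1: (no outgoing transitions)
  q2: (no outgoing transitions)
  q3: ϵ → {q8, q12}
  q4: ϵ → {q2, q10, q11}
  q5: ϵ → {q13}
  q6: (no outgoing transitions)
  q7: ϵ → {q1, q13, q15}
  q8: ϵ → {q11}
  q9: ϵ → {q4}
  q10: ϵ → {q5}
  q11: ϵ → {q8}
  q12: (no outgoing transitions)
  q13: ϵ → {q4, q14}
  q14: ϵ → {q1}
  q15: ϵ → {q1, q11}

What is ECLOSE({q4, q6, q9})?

Start with {q4, q6, q9}.
From q4 via ϵ: add q2, q10, q11.
From q10 via ϵ: add q5.
From q11 via ϵ: add q8.
From q5 via ϵ: add q13.
From q13 via ϵ: add q14.
From q14 via ϵ: add q1.
No new states can be added; the closed set is {q1, q2, q4, q5, q6, q8, q9, q10, q11, q13, q14}.

{q1, q2, q4, q5, q6, q8, q9, q10, q11, q13, q14}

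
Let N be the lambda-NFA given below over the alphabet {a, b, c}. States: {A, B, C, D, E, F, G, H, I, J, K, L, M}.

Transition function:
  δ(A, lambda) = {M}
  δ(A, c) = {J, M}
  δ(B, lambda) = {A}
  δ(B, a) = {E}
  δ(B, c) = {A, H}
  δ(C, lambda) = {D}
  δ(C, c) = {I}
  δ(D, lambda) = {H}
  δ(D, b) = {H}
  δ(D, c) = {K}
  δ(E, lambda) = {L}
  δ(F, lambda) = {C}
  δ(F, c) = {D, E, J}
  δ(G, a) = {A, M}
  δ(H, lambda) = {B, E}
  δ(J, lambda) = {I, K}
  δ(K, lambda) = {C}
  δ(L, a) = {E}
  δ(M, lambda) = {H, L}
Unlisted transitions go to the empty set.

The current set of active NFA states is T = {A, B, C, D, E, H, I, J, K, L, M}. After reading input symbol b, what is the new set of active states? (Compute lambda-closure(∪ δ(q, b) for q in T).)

{A, B, E, H, L, M}

D on b → {H}.
No b-transition from A, B, C, E, H, I, J, K, L, M.
Union after reading b: {H}.
Now take the lambda-closure:
From H via lambda: add B, E.
From B via lambda: add A.
From E via lambda: add L.
From A via lambda: add M.
No new states can be added; the closed set is {A, B, E, H, L, M}.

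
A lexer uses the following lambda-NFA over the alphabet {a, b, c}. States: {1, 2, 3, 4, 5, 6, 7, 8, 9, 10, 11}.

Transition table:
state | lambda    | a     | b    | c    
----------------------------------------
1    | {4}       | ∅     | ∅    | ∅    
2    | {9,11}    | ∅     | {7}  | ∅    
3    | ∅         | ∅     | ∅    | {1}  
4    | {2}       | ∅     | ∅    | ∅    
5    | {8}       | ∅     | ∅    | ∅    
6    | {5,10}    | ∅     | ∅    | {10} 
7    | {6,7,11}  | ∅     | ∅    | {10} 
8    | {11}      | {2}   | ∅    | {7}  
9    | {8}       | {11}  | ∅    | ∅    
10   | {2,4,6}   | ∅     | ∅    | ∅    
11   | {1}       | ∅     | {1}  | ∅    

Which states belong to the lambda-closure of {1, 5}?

Start with {1, 5}.
From 1 via lambda: add 4.
From 5 via lambda: add 8.
From 4 via lambda: add 2.
From 8 via lambda: add 11.
From 2 via lambda: add 9.
No new states can be added; the closed set is {1, 2, 4, 5, 8, 9, 11}.

{1, 2, 4, 5, 8, 9, 11}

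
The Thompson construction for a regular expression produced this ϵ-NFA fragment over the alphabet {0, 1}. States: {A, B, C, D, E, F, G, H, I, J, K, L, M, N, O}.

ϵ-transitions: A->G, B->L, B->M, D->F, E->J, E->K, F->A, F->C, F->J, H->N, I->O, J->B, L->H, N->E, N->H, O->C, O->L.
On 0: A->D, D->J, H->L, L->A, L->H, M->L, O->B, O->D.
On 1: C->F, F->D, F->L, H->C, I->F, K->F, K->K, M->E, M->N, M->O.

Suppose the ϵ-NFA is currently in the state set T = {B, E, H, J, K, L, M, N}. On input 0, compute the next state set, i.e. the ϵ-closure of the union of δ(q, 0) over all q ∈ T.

H on 0 → {L}.
L on 0 → {A, H}.
M on 0 → {L}.
No 0-transition from B, E, J, K, N.
Union after reading 0: {A, H, L}.
Now take the ϵ-closure:
From A via ϵ: add G.
From H via ϵ: add N.
From N via ϵ: add E.
From E via ϵ: add J, K.
From J via ϵ: add B.
From B via ϵ: add M.
No new states can be added; the closed set is {A, B, E, G, H, J, K, L, M, N}.

{A, B, E, G, H, J, K, L, M, N}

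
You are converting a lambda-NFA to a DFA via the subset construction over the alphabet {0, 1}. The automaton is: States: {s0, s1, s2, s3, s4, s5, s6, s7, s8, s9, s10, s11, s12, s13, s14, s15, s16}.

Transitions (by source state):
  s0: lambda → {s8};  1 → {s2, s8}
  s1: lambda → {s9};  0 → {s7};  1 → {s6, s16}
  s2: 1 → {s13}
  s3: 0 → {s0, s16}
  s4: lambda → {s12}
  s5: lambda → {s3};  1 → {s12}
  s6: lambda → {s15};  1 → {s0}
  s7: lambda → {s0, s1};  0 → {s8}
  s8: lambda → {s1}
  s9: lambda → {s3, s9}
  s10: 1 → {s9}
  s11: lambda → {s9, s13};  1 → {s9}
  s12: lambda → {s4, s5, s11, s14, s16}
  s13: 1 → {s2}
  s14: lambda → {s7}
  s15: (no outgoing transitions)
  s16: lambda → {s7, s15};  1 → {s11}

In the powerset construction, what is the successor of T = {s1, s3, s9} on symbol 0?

s1 on 0 → {s7}.
s3 on 0 → {s0, s16}.
No 0-transition from s9.
Union after reading 0: {s0, s7, s16}.
Now take the lambda-closure:
From s0 via lambda: add s8.
From s7 via lambda: add s1.
From s16 via lambda: add s15.
From s1 via lambda: add s9.
From s9 via lambda: add s3.
No new states can be added; the closed set is {s0, s1, s3, s7, s8, s9, s15, s16}.

{s0, s1, s3, s7, s8, s9, s15, s16}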